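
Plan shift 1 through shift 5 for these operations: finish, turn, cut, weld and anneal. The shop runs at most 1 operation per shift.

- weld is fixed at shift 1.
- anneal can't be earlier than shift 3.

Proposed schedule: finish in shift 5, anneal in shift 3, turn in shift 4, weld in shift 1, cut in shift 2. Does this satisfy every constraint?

Yes

The shop runs at most 1 operation per shift — holds.
anneal can't be earlier than shift 3 — holds.
weld is fixed at shift 1 — holds.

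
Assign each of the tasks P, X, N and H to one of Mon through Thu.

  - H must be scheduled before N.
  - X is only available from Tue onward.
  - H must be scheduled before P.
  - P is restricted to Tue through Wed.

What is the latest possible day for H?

Downstream work caps H at Tue.
H at Tue is achievable: P -> Wed; H -> Tue; N -> Wed; X -> Tue.

Tue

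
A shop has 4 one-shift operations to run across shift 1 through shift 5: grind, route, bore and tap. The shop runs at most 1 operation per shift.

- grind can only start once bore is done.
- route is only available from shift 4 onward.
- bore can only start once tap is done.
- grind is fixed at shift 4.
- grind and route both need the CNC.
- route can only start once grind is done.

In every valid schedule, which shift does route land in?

route's window is shift 4–shift 5.
grind is fixed at shift 4, and route can't share a shift with grind.
So route must be shift 5.

shift 5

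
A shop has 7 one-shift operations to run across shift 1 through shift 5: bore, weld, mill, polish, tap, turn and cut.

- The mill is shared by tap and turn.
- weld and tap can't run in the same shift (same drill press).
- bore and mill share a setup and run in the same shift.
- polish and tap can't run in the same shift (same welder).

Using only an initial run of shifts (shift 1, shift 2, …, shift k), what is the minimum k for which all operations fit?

2 shifts

Could 1 shift be enough, i.e. nothing placed later than shift 1? No: tap can't share with weld (shift 1) → nothing is left.
So 1 shift is not enough.
2 works (last occupied shift: shift 2): for example cut=shift 1, weld=shift 1, turn=shift 1, bore=shift 1, polish=shift 1, tap=shift 2, mill=shift 1.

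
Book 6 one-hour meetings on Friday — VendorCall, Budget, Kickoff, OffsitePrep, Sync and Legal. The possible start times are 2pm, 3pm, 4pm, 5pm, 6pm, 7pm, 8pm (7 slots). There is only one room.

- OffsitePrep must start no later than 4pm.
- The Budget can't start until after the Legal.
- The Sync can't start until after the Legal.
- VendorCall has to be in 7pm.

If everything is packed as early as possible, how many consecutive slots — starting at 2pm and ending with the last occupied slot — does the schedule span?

6 slots

The precedence chain requires at least 2 distinct slots.
With at most 1 per slot and 6 meetings, at least 6 slots are needed.
VendorCall can't be placed before 7pm — that is slot 6 counting from 2pm — so the schedule must run through at least 6 slots.
6 works (last occupied slot: 7pm): for example OffsitePrep in 2pm; Sync in 5pm; Kickoff in 6pm; Legal in 3pm; Budget in 4pm; VendorCall in 7pm.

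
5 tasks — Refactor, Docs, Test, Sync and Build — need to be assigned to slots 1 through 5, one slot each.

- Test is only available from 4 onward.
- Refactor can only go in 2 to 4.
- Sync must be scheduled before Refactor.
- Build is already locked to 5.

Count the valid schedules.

60

Splitting on Refactor: it can be 2 (10), 3 (20), 4 (30). Listing each branch's schedules as (Docs, Test, Sync, Build):
Refactor=2: (1,4,1,5) (1,5,1,5) (2,4,1,5) (2,5,1,5) (3,4,1,5) (3,5,1,5) (4,4,1,5) (4,5,1,5) (5,4,1,5) (5,5,1,5) — 10.
Refactor=3: (1,4,1,5) (1,4,2,5) (1,5,1,5) (1,5,2,5) (2,4,1,5) (2,4,2,5) (2,5,1,5) (2,5,2,5) (3,4,1,5) (3,4,2,5) (3,5,1,5) (3,5,2,5) (4,4,1,5) (4,4,2,5) (4,5,1,5) (4,5,2,5) (5,4,1,5) (5,4,2,5) (5,5,1,5) (5,5,2,5) — 20.
Refactor=4: (1,4,1,5) (1,4,2,5) (1,4,3,5) (1,5,1,5) (1,5,2,5) (1,5,3,5) (2,4,1,5) (2,4,2,5) (2,4,3,5) (2,5,1,5) (2,5,2,5) (2,5,3,5) (3,4,1,5) (3,4,2,5) (3,4,3,5) (3,5,1,5) (3,5,2,5) (3,5,3,5) (4,4,1,5) (4,4,2,5) (4,4,3,5) (4,5,1,5) (4,5,2,5) (4,5,3,5) (5,4,1,5) (5,4,2,5) (5,4,3,5) (5,5,1,5) (5,5,2,5) (5,5,3,5) — 30.
Summing: 10 + 20 + 30 = 60.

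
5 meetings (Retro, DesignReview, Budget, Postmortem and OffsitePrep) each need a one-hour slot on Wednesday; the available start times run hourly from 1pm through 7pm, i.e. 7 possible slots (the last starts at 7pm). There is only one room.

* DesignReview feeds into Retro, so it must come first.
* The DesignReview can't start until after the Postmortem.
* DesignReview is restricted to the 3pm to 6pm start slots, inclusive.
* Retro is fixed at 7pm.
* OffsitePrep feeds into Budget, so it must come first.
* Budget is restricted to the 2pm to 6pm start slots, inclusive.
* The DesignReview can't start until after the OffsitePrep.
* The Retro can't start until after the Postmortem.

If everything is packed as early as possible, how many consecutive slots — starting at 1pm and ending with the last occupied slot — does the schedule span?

The precedence chain requires at least 3 distinct slots.
With at most 1 per slot and 5 meetings, at least 5 slots are needed.
Retro can't be placed before 7pm — that is slot 7 counting from 1pm — so the schedule must run through at least 7 slots.
7 works (last occupied slot: 7pm): for example Postmortem -> 1pm; DesignReview -> 3pm; Budget -> 4pm; OffsitePrep -> 2pm; Retro -> 7pm.

7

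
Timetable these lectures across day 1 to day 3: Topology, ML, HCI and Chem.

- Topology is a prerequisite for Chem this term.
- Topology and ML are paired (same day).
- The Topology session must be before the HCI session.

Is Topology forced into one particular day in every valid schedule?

No

Topology can be day 1 (e.g. ML in day 1, Topology in day 1, HCI in day 2, Chem in day 2) or day 2 (e.g. Topology=day 2; HCI=day 3; ML=day 2; Chem=day 3).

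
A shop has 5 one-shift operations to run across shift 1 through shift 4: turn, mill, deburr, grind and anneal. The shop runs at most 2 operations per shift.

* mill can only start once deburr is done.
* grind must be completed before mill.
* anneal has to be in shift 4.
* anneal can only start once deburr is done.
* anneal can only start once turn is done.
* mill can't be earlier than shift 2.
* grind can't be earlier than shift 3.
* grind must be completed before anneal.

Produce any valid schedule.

anneal=shift 4; mill=shift 4; grind=shift 3; turn=shift 1; deburr=shift 1

Checking: deburr(shift 1) before mill(shift 4); grind(shift 3) before anneal(shift 4); turn(shift 1) before anneal(shift 4); grind(shift 3) before mill(shift 4); deburr(shift 1) before anneal(shift 4); mill=shift 4 in [shift 2,shift 4]; grind=shift 3 in [shift 3,shift 4]; anneal=shift 4 in [shift 4,shift 4]; max 2 per shift (cap 2).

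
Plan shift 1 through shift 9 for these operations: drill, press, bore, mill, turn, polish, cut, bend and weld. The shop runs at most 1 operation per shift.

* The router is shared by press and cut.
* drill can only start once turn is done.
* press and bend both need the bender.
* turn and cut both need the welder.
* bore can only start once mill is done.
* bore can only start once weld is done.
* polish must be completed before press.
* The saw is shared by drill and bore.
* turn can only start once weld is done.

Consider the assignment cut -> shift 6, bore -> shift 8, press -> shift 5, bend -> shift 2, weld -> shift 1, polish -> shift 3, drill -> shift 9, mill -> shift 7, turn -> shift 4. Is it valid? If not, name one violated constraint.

polish must be completed before press — holds.
turn and cut both need the welder — holds.
turn can only start once weld is done — holds.
The saw is shared by drill and bore — holds.
The shop runs at most 1 operation per shift — holds.
press and bend both need the bender — holds.
The router is shared by press and cut — holds.
bore can only start once weld is done — holds.
drill can only start once turn is done — holds.
bore can only start once mill is done — holds.

Yes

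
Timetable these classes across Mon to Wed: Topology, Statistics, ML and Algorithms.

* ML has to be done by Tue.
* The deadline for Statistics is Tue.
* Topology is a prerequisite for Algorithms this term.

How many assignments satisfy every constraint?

12

Splitting on Topology: it can be Mon (8), Tue (4). Listing each branch's schedules as (Statistics, ML, Algorithms):
Topology=Mon: (Mon,Mon,Tue) (Mon,Mon,Wed) (Mon,Tue,Tue) (Mon,Tue,Wed) (Tue,Mon,Tue) (Tue,Mon,Wed) (Tue,Tue,Tue) (Tue,Tue,Wed) — 8.
Topology=Tue: (Mon,Mon,Wed) (Mon,Tue,Wed) (Tue,Mon,Wed) (Tue,Tue,Wed) — 4.
Summing: 8 + 4 = 12.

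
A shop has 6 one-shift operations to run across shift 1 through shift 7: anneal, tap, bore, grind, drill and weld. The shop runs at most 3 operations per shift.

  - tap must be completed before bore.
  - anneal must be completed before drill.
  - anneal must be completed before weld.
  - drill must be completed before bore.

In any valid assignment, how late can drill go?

shift 6

Precedence pushes drill to at least shift 2; downstream work caps drill at shift 6.
drill at shift 6 is achievable: drill=shift 6; bore=shift 7; weld=shift 2; tap=shift 1; grind=shift 1; anneal=shift 1.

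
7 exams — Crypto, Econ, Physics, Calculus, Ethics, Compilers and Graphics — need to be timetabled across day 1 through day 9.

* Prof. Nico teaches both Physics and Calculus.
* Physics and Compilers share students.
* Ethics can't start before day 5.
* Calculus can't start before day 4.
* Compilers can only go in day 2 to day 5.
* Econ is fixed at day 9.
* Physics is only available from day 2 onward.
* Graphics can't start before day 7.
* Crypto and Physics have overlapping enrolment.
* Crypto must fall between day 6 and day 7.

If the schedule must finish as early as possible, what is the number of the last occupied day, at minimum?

Econ can't be placed before day 9, so the schedule must run through at least day 9.
9 works (last occupied day: day 9): for example Compilers=day 2, Crypto=day 6, Econ=day 9, Physics=day 3, Calculus=day 4, Ethics=day 5, Graphics=day 7.

day 9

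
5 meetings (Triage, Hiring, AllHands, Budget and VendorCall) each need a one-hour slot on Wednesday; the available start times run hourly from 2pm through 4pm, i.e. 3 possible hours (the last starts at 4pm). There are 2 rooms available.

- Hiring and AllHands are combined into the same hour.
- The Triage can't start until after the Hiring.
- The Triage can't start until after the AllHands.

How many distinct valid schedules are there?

Splitting on Triage: it can be 3pm (3), 4pm (6). Listing each branch's schedules as (Hiring, AllHands, Budget, VendorCall):
Triage=3pm: (2pm,2pm,3pm,4pm) (2pm,2pm,4pm,3pm) (2pm,2pm,4pm,4pm) — 3.
Triage=4pm: (2pm,2pm,3pm,3pm) (2pm,2pm,3pm,4pm) (2pm,2pm,4pm,3pm) (3pm,3pm,2pm,2pm) (3pm,3pm,2pm,4pm) (3pm,3pm,4pm,2pm) — 6.
Summing: 3 + 6 = 9.

9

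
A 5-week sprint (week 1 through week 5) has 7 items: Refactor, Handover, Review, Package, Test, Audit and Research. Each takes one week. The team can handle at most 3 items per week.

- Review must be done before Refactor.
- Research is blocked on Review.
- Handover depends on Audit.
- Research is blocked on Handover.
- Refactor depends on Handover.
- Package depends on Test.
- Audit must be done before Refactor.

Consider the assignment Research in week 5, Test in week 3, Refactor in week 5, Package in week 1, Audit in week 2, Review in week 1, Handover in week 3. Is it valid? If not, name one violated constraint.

Invalid. Package depends on Test.

Package depends on Test — violated.
Research is blocked on Handover — holds.
Audit must be done before Refactor — holds.
Refactor depends on Handover — holds.
Research is blocked on Review — holds.
Review must be done before Refactor — holds.
The team can handle at most 3 items per week — holds.
Handover depends on Audit — holds.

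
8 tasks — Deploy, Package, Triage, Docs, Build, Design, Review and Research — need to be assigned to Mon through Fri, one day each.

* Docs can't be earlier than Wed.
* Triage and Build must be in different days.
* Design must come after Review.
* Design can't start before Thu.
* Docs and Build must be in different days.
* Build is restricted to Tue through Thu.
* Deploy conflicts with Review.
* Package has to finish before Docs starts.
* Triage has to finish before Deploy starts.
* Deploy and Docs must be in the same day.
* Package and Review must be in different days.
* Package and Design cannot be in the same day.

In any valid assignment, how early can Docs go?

Wed

Docs is available from Wed.
Docs at Wed is achievable: Review -> Tue; Package -> Mon; Design -> Thu; Build -> Tue; Triage -> Mon; Docs -> Wed; Research -> Mon; Deploy -> Wed.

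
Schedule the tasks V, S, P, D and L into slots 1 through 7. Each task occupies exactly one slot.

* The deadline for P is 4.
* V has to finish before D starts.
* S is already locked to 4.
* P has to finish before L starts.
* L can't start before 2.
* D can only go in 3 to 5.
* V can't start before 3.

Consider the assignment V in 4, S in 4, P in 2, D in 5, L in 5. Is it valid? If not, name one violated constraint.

Yes

The deadline for P is 4 — holds.
V has to finish before D starts — holds.
P has to finish before L starts — holds.
V can't start before 3 — holds.
S is already locked to 4 — holds.
L can't start before 2 — holds.
D can only go in 3 to 5 — holds.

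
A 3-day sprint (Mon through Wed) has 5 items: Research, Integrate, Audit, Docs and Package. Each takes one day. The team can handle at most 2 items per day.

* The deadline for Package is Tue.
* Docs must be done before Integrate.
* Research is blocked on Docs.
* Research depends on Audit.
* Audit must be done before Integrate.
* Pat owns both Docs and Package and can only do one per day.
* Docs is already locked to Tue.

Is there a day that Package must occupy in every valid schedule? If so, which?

Package's window is Mon–Tue.
Docs is fixed at Tue, and Package can't share a day with Docs.
So Package must be Mon.

Mon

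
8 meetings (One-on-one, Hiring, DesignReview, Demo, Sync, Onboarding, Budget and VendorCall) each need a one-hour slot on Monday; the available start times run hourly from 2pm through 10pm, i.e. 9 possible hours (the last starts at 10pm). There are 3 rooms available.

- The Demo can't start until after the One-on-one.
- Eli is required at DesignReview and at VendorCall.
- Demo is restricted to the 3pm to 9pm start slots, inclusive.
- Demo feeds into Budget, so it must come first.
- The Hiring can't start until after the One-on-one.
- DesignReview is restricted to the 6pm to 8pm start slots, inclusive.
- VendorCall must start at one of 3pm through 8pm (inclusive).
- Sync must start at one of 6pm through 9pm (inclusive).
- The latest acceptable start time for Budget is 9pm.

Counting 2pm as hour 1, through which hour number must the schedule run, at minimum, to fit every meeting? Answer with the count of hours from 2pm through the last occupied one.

5 hours

The precedence chain requires at least 3 distinct hours.
With at most 3 per hour and 8 meetings, at least 3 hours are needed.
DesignReview can't be placed before 6pm — that is hour 5 counting from 2pm — so the schedule must run through at least 5 hours.
5 works (last occupied hour: 6pm): for example VendorCall in 3pm, Budget in 4pm, Sync in 6pm, One-on-one in 2pm, Onboarding in 2pm, Demo in 3pm, Hiring in 3pm, DesignReview in 6pm.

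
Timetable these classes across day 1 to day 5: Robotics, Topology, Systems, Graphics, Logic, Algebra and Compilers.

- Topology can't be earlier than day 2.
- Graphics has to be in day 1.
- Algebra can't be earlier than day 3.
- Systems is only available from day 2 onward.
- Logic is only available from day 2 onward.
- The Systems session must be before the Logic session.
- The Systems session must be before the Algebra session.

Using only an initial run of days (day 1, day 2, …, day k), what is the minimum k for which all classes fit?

3 days

The precedence chain requires at least 2 distinct days.
Algebra can't be placed before day 3, so the schedule must run through at least day 3.
3 works (last occupied day: day 3): for example Robotics=day 1; Topology=day 2; Logic=day 3; Graphics=day 1; Systems=day 2; Compilers=day 1; Algebra=day 3.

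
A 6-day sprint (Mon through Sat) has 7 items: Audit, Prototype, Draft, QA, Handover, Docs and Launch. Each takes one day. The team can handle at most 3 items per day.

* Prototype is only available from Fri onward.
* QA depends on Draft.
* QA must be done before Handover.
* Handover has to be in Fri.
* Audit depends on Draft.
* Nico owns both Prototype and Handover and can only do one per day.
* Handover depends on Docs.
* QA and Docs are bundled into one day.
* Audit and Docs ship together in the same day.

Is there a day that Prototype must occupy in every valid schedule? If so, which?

Sat

Prototype's window is Fri–Sat.
Handover is fixed at Fri, and Prototype can't share a day with Handover.
So Prototype must be Sat.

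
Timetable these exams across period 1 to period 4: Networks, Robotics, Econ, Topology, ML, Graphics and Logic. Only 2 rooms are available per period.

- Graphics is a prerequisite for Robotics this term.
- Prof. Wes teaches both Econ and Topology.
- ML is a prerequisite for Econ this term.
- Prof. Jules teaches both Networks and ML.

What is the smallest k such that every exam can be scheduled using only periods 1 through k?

The precedence chain requires at least 2 distinct periods.
With at most 2 per period and 7 exams, at least 4 periods are needed.
4 works (last occupied period: period 4): for example Graphics=period 1; ML=period 1; Logic=period 4; Econ=period 2; Topology=period 3; Networks=period 3; Robotics=period 2.

4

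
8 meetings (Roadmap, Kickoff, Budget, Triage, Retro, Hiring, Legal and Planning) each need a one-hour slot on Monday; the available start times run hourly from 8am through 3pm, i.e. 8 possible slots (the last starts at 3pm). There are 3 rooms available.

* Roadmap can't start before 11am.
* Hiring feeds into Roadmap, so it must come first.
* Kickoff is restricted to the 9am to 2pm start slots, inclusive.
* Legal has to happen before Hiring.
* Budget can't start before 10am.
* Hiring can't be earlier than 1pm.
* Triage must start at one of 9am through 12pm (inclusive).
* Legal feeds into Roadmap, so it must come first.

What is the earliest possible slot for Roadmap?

Roadmap is available from 11am; precedence pushes Roadmap to at least 2pm.
Roadmap at 2pm is achievable: Legal=8am; Hiring=1pm; Roadmap=2pm; Planning=8am; Budget=10am; Retro=8am; Kickoff=9am; Triage=9am.

2pm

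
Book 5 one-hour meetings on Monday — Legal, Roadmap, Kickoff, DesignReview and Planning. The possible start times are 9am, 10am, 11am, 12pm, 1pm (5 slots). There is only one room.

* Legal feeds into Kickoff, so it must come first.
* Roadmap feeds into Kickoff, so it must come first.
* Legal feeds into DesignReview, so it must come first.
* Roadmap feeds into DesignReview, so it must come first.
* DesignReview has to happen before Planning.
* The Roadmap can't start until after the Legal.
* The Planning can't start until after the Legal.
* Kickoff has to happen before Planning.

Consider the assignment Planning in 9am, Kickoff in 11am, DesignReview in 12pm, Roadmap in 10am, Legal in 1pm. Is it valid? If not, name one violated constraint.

No. The Planning can't start until after the Legal is not satisfied.

There is only one room — holds.
DesignReview has to happen before Planning — violated.
Legal feeds into DesignReview, so it must come first — violated.
The Planning can't start until after the Legal — violated.
Roadmap feeds into DesignReview, so it must come first — holds.
Legal feeds into Kickoff, so it must come first — violated.
The Roadmap can't start until after the Legal — violated.
Kickoff has to happen before Planning — violated.
Roadmap feeds into Kickoff, so it must come first — holds.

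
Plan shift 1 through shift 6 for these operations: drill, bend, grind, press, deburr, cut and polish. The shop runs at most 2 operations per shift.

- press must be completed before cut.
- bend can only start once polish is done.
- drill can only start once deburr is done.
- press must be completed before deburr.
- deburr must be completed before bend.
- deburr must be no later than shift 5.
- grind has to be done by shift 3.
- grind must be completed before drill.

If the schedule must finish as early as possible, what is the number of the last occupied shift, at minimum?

The precedence chain requires at least 3 distinct shifts.
With at most 2 per shift and 7 operations, at least 4 shifts are needed.
4 works (last occupied shift: shift 4): for example polish -> shift 2; grind -> shift 1; bend -> shift 3; deburr -> shift 2; press -> shift 1; drill -> shift 3; cut -> shift 4.

4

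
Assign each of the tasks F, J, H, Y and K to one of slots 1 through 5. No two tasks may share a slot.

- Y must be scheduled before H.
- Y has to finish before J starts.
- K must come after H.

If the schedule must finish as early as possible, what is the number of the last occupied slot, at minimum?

The precedence chain requires at least 3 distinct slots.
With at most 1 per slot and 5 tasks, at least 5 slots are needed.
5 works (last occupied slot: 5): for example F=5; J=3; K=4; Y=1; H=2.

slot 5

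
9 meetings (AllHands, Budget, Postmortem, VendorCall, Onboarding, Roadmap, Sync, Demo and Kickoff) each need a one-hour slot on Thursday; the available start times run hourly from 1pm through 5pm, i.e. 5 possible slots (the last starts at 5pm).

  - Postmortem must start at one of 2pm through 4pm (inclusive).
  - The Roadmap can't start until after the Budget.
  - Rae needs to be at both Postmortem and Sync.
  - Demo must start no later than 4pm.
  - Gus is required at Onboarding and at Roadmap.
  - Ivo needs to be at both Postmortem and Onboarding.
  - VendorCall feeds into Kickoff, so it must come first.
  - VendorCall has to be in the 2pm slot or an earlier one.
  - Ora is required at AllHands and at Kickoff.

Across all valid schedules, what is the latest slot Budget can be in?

Downstream work caps Budget at 4pm.
Budget at 4pm is achievable: VendorCall in 1pm; Onboarding in 1pm; Roadmap in 5pm; Postmortem in 2pm; Budget in 4pm; Kickoff in 2pm; Sync in 1pm; AllHands in 1pm; Demo in 1pm.

4pm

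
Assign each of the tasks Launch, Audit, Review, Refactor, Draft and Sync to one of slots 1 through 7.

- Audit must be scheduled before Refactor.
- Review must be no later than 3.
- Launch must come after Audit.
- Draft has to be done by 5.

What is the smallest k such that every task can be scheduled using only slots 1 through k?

2 slots

The precedence chain requires at least 2 distinct slots.
2 works (last occupied slot: 2): for example Audit in 1, Launch in 2, Draft in 1, Refactor in 2, Sync in 1, Review in 1.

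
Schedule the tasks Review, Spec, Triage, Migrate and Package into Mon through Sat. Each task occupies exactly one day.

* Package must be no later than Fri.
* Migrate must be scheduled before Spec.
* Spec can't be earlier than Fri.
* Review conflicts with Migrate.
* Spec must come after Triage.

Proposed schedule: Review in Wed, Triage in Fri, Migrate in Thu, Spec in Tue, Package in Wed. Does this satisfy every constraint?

No. Spec must come after Triage is not satisfied.

Review conflicts with Migrate — holds.
Spec can't be earlier than Fri — violated.
Package must be no later than Fri — holds.
Spec must come after Triage — violated.
Migrate must be scheduled before Spec — violated.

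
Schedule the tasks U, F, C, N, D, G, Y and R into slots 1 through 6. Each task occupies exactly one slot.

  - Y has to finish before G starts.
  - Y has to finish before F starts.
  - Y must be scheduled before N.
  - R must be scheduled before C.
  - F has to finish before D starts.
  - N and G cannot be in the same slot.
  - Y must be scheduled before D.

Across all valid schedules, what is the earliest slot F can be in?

Precedence pushes F to at least 2; downstream work caps F at 5.
F at 2 is achievable: G -> 3, U -> 1, C -> 2, Y -> 1, R -> 1, N -> 2, D -> 3, F -> 2.

2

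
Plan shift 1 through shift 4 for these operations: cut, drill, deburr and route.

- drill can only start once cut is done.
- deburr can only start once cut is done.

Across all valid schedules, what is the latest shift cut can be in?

Downstream work caps cut at shift 3.
cut at shift 3 is achievable: deburr -> shift 4; drill -> shift 4; cut -> shift 3; route -> shift 1.

shift 3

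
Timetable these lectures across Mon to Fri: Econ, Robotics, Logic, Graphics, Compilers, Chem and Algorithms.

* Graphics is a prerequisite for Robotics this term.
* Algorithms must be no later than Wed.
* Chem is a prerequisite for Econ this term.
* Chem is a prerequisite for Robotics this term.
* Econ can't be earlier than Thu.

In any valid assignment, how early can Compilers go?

Mon

Compilers at Mon is achievable: Algorithms in Mon, Robotics in Tue, Econ in Thu, Compilers in Mon, Logic in Mon, Graphics in Mon, Chem in Mon.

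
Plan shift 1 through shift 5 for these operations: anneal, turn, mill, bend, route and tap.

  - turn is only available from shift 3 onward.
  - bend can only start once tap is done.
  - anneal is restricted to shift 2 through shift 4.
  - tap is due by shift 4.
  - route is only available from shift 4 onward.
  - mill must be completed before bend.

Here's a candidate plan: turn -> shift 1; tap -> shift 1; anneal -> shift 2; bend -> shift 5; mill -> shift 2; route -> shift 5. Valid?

tap is due by shift 4 — holds.
bend can only start once tap is done — holds.
route is only available from shift 4 onward — holds.
turn is only available from shift 3 onward — violated.
anneal is restricted to shift 2 through shift 4 — holds.
mill must be completed before bend — holds.

Invalid. turn is only available from shift 3 onward.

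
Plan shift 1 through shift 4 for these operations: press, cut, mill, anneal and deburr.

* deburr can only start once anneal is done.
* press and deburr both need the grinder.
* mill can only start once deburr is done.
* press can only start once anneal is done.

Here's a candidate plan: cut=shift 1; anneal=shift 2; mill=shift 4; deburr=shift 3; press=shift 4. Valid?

mill can only start once deburr is done — holds.
deburr can only start once anneal is done — holds.
press and deburr both need the grinder — holds.
press can only start once anneal is done — holds.

Yes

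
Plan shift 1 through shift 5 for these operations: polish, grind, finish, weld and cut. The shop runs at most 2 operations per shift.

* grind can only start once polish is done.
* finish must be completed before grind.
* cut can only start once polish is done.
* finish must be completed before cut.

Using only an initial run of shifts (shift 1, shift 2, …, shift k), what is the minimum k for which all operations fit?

3 shifts

The precedence chain requires at least 2 distinct shifts.
With at most 2 per shift and 5 operations, at least 3 shifts are needed.
3 works (last occupied shift: shift 3): for example cut -> shift 2; weld -> shift 3; finish -> shift 1; grind -> shift 2; polish -> shift 1.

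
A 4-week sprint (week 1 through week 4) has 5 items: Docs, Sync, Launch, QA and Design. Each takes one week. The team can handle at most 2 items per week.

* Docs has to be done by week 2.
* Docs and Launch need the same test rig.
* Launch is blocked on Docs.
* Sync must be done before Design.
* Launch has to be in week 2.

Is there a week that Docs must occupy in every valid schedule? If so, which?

week 1

Docs's window is week 1–week 2.
Launch is fixed at week 2, and Docs can't share a week with Launch.
So Docs must be week 1.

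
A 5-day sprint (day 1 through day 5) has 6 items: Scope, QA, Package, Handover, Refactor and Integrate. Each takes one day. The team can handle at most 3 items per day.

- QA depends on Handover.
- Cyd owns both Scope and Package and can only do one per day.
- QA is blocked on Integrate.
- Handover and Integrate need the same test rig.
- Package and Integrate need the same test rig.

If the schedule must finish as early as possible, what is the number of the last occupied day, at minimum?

The precedence chain requires at least 2 distinct days.
With at most 3 per day and 6 work items, at least 2 days are needed.
Could 2 days be enough, i.e. nothing placed later than day 2? No: QA must come after Handover (at day 1 or later) → {day 2}; Handover must come before QA (at day 2 or earlier) → {day 1}; Integrate must come before QA (at day 2 or earlier) → {day 1}; Integrate can't share with Handover (day 1) → nothing is left.
So 2 days is not enough.
3 works (last occupied day: day 3): for example Refactor -> day 1, Scope -> day 1, QA -> day 3, Integrate -> day 2, Handover -> day 1, Package -> day 3.

day 3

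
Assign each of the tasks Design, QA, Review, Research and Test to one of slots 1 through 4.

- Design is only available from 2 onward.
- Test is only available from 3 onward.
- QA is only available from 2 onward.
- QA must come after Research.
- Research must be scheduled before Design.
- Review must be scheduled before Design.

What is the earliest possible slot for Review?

1

Downstream work caps Review at 3.
Review at 1 is achievable: Research -> 1; QA -> 2; Review -> 1; Design -> 2; Test -> 3.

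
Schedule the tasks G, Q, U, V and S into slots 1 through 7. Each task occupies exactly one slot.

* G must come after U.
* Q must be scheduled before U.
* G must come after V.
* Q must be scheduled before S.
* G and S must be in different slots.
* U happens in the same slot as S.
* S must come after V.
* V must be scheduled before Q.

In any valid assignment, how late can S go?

Precedence pushes S to at least 3; S must be in the same slot as U, which can't be after 6, so S is at most 6.
S at 6 is achievable: G=7; V=1; U=6; S=6; Q=2.

6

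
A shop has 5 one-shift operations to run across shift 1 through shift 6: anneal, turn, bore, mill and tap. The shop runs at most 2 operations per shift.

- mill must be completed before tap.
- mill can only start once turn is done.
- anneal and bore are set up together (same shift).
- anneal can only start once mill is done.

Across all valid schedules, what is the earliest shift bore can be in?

Bore must be in the same shift as anneal, which can't be before shift 3, so bore is at least shift 3.
bore at shift 3 is achievable: mill in shift 2; tap in shift 4; anneal in shift 3; turn in shift 1; bore in shift 3.

shift 3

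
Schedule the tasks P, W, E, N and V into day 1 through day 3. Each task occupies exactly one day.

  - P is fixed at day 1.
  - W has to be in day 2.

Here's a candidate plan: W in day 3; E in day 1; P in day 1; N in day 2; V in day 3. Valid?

Invalid. W has to be in day 2.

P is fixed at day 1 — holds.
W has to be in day 2 — violated.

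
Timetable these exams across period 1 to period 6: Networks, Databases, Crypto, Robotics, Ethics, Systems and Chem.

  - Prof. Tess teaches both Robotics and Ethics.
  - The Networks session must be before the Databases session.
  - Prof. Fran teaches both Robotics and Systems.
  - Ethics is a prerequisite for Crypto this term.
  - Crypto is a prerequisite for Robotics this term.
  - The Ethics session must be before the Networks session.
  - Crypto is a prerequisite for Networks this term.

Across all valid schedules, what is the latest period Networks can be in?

period 5

Precedence pushes Networks to at least period 3; downstream work caps Networks at period 5.
Networks at period 5 is achievable: Chem in period 1; Ethics in period 1; Robotics in period 3; Networks in period 5; Systems in period 1; Crypto in period 2; Databases in period 6.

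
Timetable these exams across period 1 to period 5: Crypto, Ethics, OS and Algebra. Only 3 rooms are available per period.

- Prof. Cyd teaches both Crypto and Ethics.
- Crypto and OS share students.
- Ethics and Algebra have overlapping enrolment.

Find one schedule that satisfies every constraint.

OS in period 2; Algebra in period 1; Ethics in period 2; Crypto in period 1

Checking: Crypto(period 1) != Ethics(period 2); Ethics(period 2) != Algebra(period 1); Crypto(period 1) != OS(period 2); max 2 per period (cap 3).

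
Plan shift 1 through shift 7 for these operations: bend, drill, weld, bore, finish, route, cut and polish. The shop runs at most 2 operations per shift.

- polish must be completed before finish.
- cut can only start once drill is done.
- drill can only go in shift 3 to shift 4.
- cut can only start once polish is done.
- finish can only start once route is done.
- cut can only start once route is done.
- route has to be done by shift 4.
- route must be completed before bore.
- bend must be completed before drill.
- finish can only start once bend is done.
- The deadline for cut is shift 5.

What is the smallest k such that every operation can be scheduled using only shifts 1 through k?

The precedence chain requires at least 3 distinct shifts.
With at most 2 per shift and 8 operations, at least 4 shifts are needed.
Propagating the time windows through the other constraints, cut can't land before shift 4, so the schedule must run through at least shift 4.
4 works (last occupied shift: shift 4): for example weld in shift 4, bend in shift 1, polish in shift 2, route in shift 1, drill in shift 3, finish in shift 3, bore in shift 2, cut in shift 4.

4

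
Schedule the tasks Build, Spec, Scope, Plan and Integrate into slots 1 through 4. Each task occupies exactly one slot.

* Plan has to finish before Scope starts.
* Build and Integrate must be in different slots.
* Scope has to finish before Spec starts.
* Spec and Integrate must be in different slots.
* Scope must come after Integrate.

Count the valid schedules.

18

Splitting on Build: it can be 1 (2), 2 (4), 3 (6), 4 (6). Listing each branch's schedules as (Spec, Scope, Plan, Integrate):
Build=1: (4,3,1,2) (4,3,2,2) — 2.
Build=2: (3,2,1,1) (4,2,1,1) (4,3,1,1) (4,3,2,1) — 4.
Build=3: (3,2,1,1) (4,2,1,1) (4,3,1,1) (4,3,1,2) (4,3,2,1) (4,3,2,2) — 6.
Build=4: (3,2,1,1) (4,2,1,1) (4,3,1,1) (4,3,1,2) (4,3,2,1) (4,3,2,2) — 6.
Summing: 2 + 4 + 6 + 6 = 18.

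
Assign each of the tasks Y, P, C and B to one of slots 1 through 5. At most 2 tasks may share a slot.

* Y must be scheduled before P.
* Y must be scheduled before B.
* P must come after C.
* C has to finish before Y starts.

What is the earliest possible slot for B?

3

Precedence pushes B to at least 3.
B at 3 is achievable: B=3; P=3; Y=2; C=1.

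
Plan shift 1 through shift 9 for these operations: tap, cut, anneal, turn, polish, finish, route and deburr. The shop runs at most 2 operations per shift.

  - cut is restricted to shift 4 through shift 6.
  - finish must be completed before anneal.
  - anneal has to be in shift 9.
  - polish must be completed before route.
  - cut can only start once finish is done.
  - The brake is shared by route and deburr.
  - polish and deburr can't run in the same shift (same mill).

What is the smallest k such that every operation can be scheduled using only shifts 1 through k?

9 shifts

The precedence chain requires at least 2 distinct shifts.
With at most 2 per shift and 8 operations, at least 4 shifts are needed.
anneal can't be placed before shift 9, so the schedule must run through at least shift 9.
9 works (last occupied shift: shift 9): for example turn=shift 3; cut=shift 4; finish=shift 1; tap=shift 2; route=shift 2; polish=shift 1; anneal=shift 9; deburr=shift 3.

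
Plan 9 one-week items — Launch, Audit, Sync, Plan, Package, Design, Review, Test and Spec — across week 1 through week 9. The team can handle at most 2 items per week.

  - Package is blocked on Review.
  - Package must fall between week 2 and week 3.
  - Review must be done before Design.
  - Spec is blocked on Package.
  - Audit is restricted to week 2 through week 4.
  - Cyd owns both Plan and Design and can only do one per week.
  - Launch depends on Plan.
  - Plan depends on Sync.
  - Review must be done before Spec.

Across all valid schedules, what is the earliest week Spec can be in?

week 3

Precedence pushes Spec to at least week 3.
Spec at week 3 is achievable: Sync=week 1, Audit=week 2, Plan=week 3, Design=week 4, Review=week 1, Spec=week 3, Package=week 2, Launch=week 4, Test=week 5.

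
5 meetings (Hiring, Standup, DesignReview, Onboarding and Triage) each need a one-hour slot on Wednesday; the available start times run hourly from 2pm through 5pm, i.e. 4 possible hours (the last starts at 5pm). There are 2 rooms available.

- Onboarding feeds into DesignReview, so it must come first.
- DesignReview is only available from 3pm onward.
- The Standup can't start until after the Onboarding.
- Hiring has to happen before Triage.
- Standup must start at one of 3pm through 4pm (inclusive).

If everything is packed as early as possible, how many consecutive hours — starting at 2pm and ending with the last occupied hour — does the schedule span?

The precedence chain requires at least 2 distinct hours.
With at most 2 per hour and 5 meetings, at least 3 hours are needed.
3 works (last occupied hour: 4pm): for example Onboarding=2pm; Triage=4pm; Standup=3pm; Hiring=2pm; DesignReview=3pm.

3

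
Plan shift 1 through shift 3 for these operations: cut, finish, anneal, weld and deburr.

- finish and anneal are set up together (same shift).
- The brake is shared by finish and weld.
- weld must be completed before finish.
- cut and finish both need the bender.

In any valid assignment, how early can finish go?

shift 2

Precedence pushes finish to at least shift 2.
finish at shift 2 is achievable: cut -> shift 1; deburr -> shift 1; weld -> shift 1; anneal -> shift 2; finish -> shift 2.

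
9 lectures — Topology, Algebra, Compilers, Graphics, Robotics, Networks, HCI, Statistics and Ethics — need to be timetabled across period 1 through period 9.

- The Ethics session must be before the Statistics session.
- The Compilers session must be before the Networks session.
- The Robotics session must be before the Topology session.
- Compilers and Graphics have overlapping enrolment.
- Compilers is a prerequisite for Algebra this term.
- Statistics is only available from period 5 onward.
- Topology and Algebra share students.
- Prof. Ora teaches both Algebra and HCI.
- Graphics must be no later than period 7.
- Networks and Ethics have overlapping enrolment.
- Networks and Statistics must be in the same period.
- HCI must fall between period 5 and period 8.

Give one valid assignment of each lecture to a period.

Networks -> period 5; Compilers -> period 2; Ethics -> period 1; Statistics -> period 5; Robotics -> period 1; Graphics -> period 1; Algebra -> period 3; Topology -> period 2; HCI -> period 5

Checking: Robotics(period 1) before Topology(period 2); Ethics(period 1) before Statistics(period 5); Compilers(period 2) before Networks(period 5); Compilers(period 2) before Algebra(period 3); Topology(period 2) != Algebra(period 3); Compilers(period 2) != Graphics(period 1); Networks(period 5) != Ethics(period 1); Algebra(period 3) != HCI(period 5); Networks = Statistics = period 5; Graphics=period 1 in [period 1,period 7]; HCI=period 5 in [period 5,period 8]; Statistics=period 5 in [period 5,period 9].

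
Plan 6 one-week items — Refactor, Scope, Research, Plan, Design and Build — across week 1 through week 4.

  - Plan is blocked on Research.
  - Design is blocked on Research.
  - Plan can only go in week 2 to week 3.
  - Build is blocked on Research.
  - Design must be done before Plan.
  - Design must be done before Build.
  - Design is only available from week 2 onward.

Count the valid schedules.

32

Splitting on Refactor: it can be week 1 (8), week 2 (8), week 3 (8), week 4 (8). Listing each branch's schedules as (Scope, Research, Plan, Design, Build) by week number:
Refactor=week 1: (1,1,3,2,3) (1,1,3,2,4) (2,1,3,2,3) (2,1,3,2,4) (3,1,3,2,3) (3,1,3,2,4) (4,1,3,2,3) (4,1,3,2,4) — 8.
Refactor=week 2: (1,1,3,2,3) (1,1,3,2,4) (2,1,3,2,3) (2,1,3,2,4) (3,1,3,2,3) (3,1,3,2,4) (4,1,3,2,3) (4,1,3,2,4) — 8.
Refactor=week 3: (1,1,3,2,3) (1,1,3,2,4) (2,1,3,2,3) (2,1,3,2,4) (3,1,3,2,3) (3,1,3,2,4) (4,1,3,2,3) (4,1,3,2,4) — 8.
Refactor=week 4: (1,1,3,2,3) (1,1,3,2,4) (2,1,3,2,3) (2,1,3,2,4) (3,1,3,2,3) (3,1,3,2,4) (4,1,3,2,3) (4,1,3,2,4) — 8.
Summing: 8 + 8 + 8 + 8 = 32.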